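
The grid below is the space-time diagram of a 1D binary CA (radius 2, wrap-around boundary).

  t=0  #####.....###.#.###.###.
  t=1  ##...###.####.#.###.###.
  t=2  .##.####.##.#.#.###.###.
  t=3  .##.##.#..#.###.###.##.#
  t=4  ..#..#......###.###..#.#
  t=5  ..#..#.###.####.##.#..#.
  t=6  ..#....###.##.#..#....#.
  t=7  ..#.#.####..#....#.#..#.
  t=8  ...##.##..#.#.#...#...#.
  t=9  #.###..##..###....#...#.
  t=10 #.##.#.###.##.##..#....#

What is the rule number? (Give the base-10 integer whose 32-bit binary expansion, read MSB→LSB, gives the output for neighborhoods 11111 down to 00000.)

597816537

  ##### -> .   bit 31 = 0  t=0,i=2
  ####. -> .   bit 30 = 0  t=0,i=3
  ###.# -> #   bit 29 = 1  t=0,i=12
  ###.. -> .   bit 28 = 0  t=0,i=4
  ##.## -> .   bit 27 = 0  t=0,i=19
  ##.#. -> .   bit 26 = 0  t=0,i=13
  ##..# -> #   bit 25 = 1  t=2,i=23
  ##... -> #   bit 24 = 1  t=0,i=5
  #.### -> #   bit 23 = 1  t=0,i=0
  #.##. -> .   bit 22 = 0  t=1,i=0
  #.#.# -> #   bit 21 = 1  t=0,i=14
  #.#.. -> .   bit 20 = 0  t=3,i=7
  #..## -> .   bit 19 = 0  t=2,i=0
  #..#. -> .   bit 18 = 0  t=3,i=9
  #...# -> .   bit 17 = 0  t=1,i=3
  #.... -> #   bit 16 = 1  t=0,i=6
  .#### -> #   bit 15 = 1  t=0,i=1
  .###. -> #   bit 14 = 1  t=0,i=11
  .##.# -> #   bit 13 = 1  t=2,i=2
  .##.. -> #   bit 12 = 1  t=1,i=1
  .#.## -> .   bit 11 = 0  t=0,i=15
  .#.#. -> #   bit 10 = 1  t=2,i=13
  .#..# -> .   bit 9 = 0  t=3,i=8
  .#... -> .   bit 8 = 0  t=4,i=6
  ..### -> #   bit 7 = 1  t=0,i=10
  ..##. -> #   bit 6 = 1  t=2,i=1
  ..#.# -> .   bit 5 = 0  t=3,i=10
  ..#.. -> #   bit 4 = 1  t=4,i=2
  ...## -> #   bit 3 = 1  t=0,i=9
  ...#. -> .   bit 2 = 0  t=5,i=1
  ....# -> .   bit 1 = 0  t=0,i=8
  ..... -> #   bit 0 = 1  t=0,i=7
  bits 00100011101000011111010011011001 = 597816537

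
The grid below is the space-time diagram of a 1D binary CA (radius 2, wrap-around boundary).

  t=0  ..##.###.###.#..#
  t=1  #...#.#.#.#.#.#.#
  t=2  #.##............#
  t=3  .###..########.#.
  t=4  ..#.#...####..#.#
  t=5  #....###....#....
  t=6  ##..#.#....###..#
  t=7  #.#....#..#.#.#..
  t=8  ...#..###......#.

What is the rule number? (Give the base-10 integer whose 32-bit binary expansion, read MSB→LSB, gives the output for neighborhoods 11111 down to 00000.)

2386711325

  #####|#  b31=1 t=3,i=8
  ####.|.  b30=0 t=3,i=12
  ###.#|.  b29=0 t=0,i=7
  ###..|.  b28=0 t=3,i=3
  ##.##|#  b27=1 t=0,i=4
  ##.#.|#  b26=1 t=0,i=12
  ##..#|#  b25=1 t=3,i=4
  ##...|.  b24=0 t=1,i=1
  #.###|.  b23=0 t=0,i=5
  #.##.|#  b22=1 t=1,i=16
  #.#.#|.  b21=0 t=1,i=6
  #.#..|.  b20=0 t=0,i=13
  #..##|.  b19=0 t=0,i=1
  #..#.|.  b18=0 t=0,i=15
  #...#|#  b17=1 t=1,i=2
  #....|.  b16=0 t=2,i=5
  .####|.  b15=0 t=3,i=7
  .###.|#  b14=1 t=0,i=6
  .##.#|.  b13=0 t=0,i=3
  .##..|#  b12=1 t=1,i=0
  .#.##|.  b11=0 t=1,i=15
  .#.#.|.  b10=0 t=1,i=5
  .#..#|#  b9=1 t=0,i=0
  .#...|#  b8=1 t=4,i=5
  ..###|.  b7=0 t=3,i=1
  ..##.|.  b6=0 t=0,i=2
  ..#.#|.  b5=0 t=1,i=4
  ..#..|#  b4=1 t=0,i=16
  ...##|#  b3=1 t=2,i=15
  ...#.|#  b2=1 t=1,i=3
  ....#|.  b1=0 t=2,i=14
  .....|#  b0=1 t=2,i=6
  bits 10001110010000100101001100011101 = 2386711325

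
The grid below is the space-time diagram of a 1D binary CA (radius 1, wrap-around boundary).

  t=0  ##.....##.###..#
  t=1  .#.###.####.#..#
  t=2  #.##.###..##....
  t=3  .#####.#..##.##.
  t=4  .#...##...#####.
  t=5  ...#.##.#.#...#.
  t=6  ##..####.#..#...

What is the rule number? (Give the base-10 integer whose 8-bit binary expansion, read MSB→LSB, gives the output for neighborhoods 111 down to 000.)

105

  ### -> .   bit 7 = 0  t=0,i=0
  ##. -> #   bit 6 = 1  t=0,i=1
  #.# -> #   bit 5 = 1  t=0,i=9
  #.. -> .   bit 4 = 0  t=0,i=2
  .## -> #   bit 3 = 1  t=0,i=7
  .#. -> .   bit 2 = 0  t=1,i=1
  ..# -> .   bit 1 = 0  t=0,i=6
  ... -> #   bit 0 = 1  t=0,i=3
  bits 01101001 = 105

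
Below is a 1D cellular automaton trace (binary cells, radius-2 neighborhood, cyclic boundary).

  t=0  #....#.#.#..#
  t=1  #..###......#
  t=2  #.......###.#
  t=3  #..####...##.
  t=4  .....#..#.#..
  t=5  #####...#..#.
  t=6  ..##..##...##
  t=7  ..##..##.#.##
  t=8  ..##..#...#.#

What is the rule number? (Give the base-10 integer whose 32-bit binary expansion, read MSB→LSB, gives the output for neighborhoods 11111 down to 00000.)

3892451687

  ##### -> #   bit 31 = 1  t=5,i=2
  ####. -> #   bit 30 = 1  t=3,i=5
  ###.# -> #   bit 29 = 1  t=2,i=10
  ###.. -> .   bit 28 = 0  t=1,i=5
  ##.## -> #   bit 27 = 1  t=2,i=11
  ##.#. -> .   bit 26 = 0  t=3,i=12
  ##..# -> .   bit 25 = 0  t=1,i=1
  ##... -> .   bit 24 = 0  t=0,i=1
  #.### -> .   bit 23 = 0  t=5,i=0
  #.##. -> .   bit 22 = 0  t=2,i=12
  #.#.# -> .   bit 21 = 0  t=0,i=7
  #.#.. -> .   bit 20 = 0  t=0,i=9
  #..## -> .   bit 19 = 0  t=0,i=11
  #..#. -> .   bit 18 = 0  t=4,i=7
  #...# -> #   bit 17 = 1  t=3,i=8
  #.... -> .   bit 16 = 0  t=0,i=2
  .#### -> .   bit 15 = 0  t=3,i=4
  .###. -> .   bit 14 = 0  t=1,i=4
  .##.# -> .   bit 13 = 0  t=3,i=11
  .##.. -> #   bit 12 = 1  t=0,i=0
  .#.## -> #   bit 11 = 1  t=5,i=12
  .#.#. -> .   bit 10 = 0  t=0,i=6
  .#..# -> .   bit 9 = 0  t=0,i=10
  .#... -> #   bit 8 = 1  t=4,i=11
  ..### -> .   bit 7 = 0  t=1,i=3
  ..##. -> #   bit 6 = 1  t=0,i=12
  ..#.# -> #   bit 5 = 1  t=0,i=5
  ..#.. -> .   bit 4 = 0  t=4,i=5
  ...## -> .   bit 3 = 0  t=1,i=11
  ...#. -> #   bit 2 = 1  t=0,i=4
  ....# -> #   bit 1 = 1  t=0,i=3
  ..... -> #   bit 0 = 1  t=1,i=8
  bits 11101000000000100001100101100111 = 3892451687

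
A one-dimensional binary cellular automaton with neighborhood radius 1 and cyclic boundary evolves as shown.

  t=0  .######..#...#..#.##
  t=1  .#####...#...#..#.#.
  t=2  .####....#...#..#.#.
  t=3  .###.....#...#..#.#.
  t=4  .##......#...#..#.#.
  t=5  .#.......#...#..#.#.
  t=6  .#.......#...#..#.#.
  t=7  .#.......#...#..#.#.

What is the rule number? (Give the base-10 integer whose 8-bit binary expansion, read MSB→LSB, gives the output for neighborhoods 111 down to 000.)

  ###|#  b7=1 t=0,i=2
  ##.|.  b6=0 t=0,i=6
  #.#|.  b5=0 t=0,i=0
  #..|.  b4=0 t=0,i=7
  .##|#  b3=1 t=0,i=1
  .#.|#  b2=1 t=0,i=9
  ..#|.  b1=0 t=0,i=8
  ...|.  b0=0 t=0,i=11
  bits 10001100 = 140

140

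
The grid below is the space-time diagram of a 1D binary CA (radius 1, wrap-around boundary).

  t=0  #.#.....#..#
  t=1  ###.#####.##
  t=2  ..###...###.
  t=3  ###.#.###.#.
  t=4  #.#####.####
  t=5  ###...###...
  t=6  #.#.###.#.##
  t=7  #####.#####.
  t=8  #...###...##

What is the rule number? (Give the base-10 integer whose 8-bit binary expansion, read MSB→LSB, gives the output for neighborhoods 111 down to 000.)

111

  ###|.  b7=0 t=1,i=0
  ##.|#  b6=1 t=0,i=0
  #.#|#  b5=1 t=0,i=1
  #..|.  b4=0 t=0,i=3
  .##|#  b3=1 t=0,i=11
  .#.|#  b2=1 t=0,i=2
  ..#|#  b1=1 t=0,i=7
  ...|#  b0=1 t=0,i=4
  bits 01101111 = 111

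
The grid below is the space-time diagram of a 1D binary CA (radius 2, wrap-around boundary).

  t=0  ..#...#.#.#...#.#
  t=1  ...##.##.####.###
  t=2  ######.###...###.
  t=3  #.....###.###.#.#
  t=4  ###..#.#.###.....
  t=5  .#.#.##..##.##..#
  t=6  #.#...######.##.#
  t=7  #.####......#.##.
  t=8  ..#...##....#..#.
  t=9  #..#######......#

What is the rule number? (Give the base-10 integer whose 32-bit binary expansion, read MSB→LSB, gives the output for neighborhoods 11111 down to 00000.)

194737512

  [31] ##### => .  t=2,i=2
  [30] ####. => .  t=1,i=11
  [29] ###.# => .  t=1,i=12
  [28] ###.. => .  t=1,i=16
  [27] ##.## => #  t=1,i=5
  [26] ##.#. => .  t=3,i=13
  [25] ##..# => #  t=4,i=3
  [24] ##... => #  t=1,i=0
  [23] #.### => #  t=1,i=9
  [22] #.##. => .  t=1,i=6
  [21] #.#.# => .  t=0,i=8
  [20] #.#.. => #  t=0,i=10
  [19] #..## => #  t=5,i=8
  [18] #..#. => .  t=0,i=1
  [17] #...# => #  t=0,i=4
  [16] #.... => #  t=3,i=2
  [15] .#### => .  t=1,i=10
  [14] .###. => #  t=1,i=15
  [13] .##.# => #  t=1,i=4
  [12] .##.. => #  t=3,i=0
  [11] .#.## => .  t=3,i=15
  [10] .#.#. => #  t=0,i=7
  [9] .#..# => .  t=0,i=0
  [8] .#... => #  t=0,i=3
  [7] ..### => .  t=2,i=13
  [6] ..##. => #  t=1,i=3
  [5] ..#.# => #  t=0,i=6
  [4] ..#.. => .  t=0,i=2
  [3] ...## => #  t=1,i=2
  [2] ...#. => .  t=0,i=5
  [1] ....# => .  t=3,i=4
  [0] ..... => .  t=3,i=3
  bits 00001011100110110111010101101000 = 194737512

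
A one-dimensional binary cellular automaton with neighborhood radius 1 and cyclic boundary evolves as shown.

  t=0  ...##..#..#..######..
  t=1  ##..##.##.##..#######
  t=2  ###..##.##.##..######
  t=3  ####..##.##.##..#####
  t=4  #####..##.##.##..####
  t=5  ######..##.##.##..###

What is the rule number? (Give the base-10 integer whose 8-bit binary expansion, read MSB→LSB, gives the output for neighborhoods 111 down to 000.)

245

  ### -> #   bit 7 = 1  t=0,i=14
  ##. -> #   bit 6 = 1  t=0,i=4
  #.# -> #   bit 5 = 1  t=1,i=6
  #.. -> #   bit 4 = 1  t=0,i=5
  .## -> .   bit 3 = 0  t=0,i=3
  .#. -> #   bit 2 = 1  t=0,i=7
  ..# -> .   bit 1 = 0  t=0,i=2
  ... -> #   bit 0 = 1  t=0,i=0
  bits 11110101 = 245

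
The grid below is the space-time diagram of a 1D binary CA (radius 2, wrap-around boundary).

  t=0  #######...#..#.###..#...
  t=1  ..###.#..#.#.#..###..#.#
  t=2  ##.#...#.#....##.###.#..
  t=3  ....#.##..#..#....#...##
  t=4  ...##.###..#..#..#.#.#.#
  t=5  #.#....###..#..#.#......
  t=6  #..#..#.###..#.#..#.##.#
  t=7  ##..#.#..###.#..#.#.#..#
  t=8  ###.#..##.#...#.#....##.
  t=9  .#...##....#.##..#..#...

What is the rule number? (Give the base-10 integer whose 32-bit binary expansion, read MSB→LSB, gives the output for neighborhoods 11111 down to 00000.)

  nb #####: next=#  (t=0,i=2, bit31=1)
  nb ####.: next=.  (t=0,i=5, bit30=0)
  nb ###.#: next=.  (t=1,i=4, bit29=0)
  nb ###..: next=#  (t=0,i=6, bit28=1)
  nb ##.##: next=.  (t=2,i=16, bit27=0)
  nb ##.#.: next=.  (t=1,i=5, bit26=0)
  nb ##..#: next=#  (t=0,i=18, bit25=1)
  nb ##...: next=.  (t=0,i=7, bit24=0)
  nb #.###: next=.  (t=0,i=15, bit23=0)
  nb #.##.: next=#  (t=3,i=6, bit22=1)
  nb #.#.#: next=.  (t=1,i=11, bit21=0)
  nb #.#..: next=.  (t=1,i=6, bit20=0)
  nb #..##: next=#  (t=1,i=1, bit19=1)
  nb #..#.: next=.  (t=0,i=12, bit18=0)
  nb #...#: next=.  (t=0,i=8, bit17=0)
  nb #....: next=.  (t=2,i=11, bit16=0)
  nb .####: next=.  (t=0,i=1, bit15=0)
  nb .###.: next=#  (t=0,i=16, bit14=1)
  nb .##.#: next=.  (t=2,i=1, bit13=0)
  nb .##..: next=#  (t=3,i=7, bit12=1)
  nb .#.##: next=.  (t=0,i=14, bit11=0)
  nb .#.#.: next=.  (t=1,i=10, bit10=0)
  nb .#..#: next=#  (t=0,i=11, bit9=1)
  nb .#...: next=#  (t=0,i=21, bit8=1)
  nb ..###: next=.  (t=0,i=0, bit7=0)
  nb ..##.: next=.  (t=2,i=0, bit6=0)
  nb ..#.#: next=#  (t=0,i=13, bit5=1)
  nb ..#..: next=.  (t=0,i=10, bit4=0)
  nb ...##: next=#  (t=0,i=23, bit3=1)
  nb ...#.: next=#  (t=0,i=9, bit2=1)
  nb ....#: next=.  (t=2,i=12, bit1=0)
  nb .....: next=#  (t=5,i=20, bit0=1)
  bits 10010010010010000101001100101101 = 2454213421

2454213421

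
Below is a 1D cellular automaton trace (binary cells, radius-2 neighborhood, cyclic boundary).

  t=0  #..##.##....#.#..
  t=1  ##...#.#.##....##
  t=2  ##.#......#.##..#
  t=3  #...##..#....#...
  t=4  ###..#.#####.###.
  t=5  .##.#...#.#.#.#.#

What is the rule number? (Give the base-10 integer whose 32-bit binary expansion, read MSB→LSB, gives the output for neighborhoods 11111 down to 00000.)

1476907794

  #####|.  b31=0 t=4,i=9
  ####.|#  b30=1 t=1,i=0
  ###.#|.  b29=0 t=2,i=1
  ###..|#  b28=1 t=1,i=1
  ##.##|#  b27=1 t=0,i=5
  ##.#.|.  b26=0 t=2,i=2
  ##..#|.  b25=0 t=2,i=14
  ##...|.  b24=0 t=0,i=8
  #.###|.  b23=0 t=4,i=0
  #.##.|.  b22=0 t=0,i=6
  #.#.#|.  b21=0 t=1,i=7
  #.#..|.  b20=0 t=0,i=14
  #..##|.  b19=0 t=0,i=2
  #..#.|#  b18=1 t=0,i=16
  #...#|#  b17=1 t=1,i=3
  #....|#  b16=1 t=0,i=9
  .####|#  b15=1 t=1,i=16
  .###.|#  b14=1 t=2,i=0
  .##.#|.  b13=0 t=0,i=4
  .##..|#  b12=1 t=0,i=7
  .#.##|.  b11=0 t=1,i=8
  .#.#.|.  b10=0 t=0,i=13
  .#..#|#  b9=1 t=0,i=1
  .#...|#  b8=1 t=2,i=4
  ..###|.  b7=0 t=1,i=15
  ..##.|.  b6=0 t=0,i=3
  ..#.#|.  b5=0 t=0,i=12
  ..#..|#  b4=1 t=0,i=0
  ...##|.  b3=0 t=1,i=14
  ...#.|.  b2=0 t=0,i=11
  ....#|#  b1=1 t=0,i=10
  .....|.  b0=0 t=2,i=6
  bits 01011000000001111101001100010010 = 1476907794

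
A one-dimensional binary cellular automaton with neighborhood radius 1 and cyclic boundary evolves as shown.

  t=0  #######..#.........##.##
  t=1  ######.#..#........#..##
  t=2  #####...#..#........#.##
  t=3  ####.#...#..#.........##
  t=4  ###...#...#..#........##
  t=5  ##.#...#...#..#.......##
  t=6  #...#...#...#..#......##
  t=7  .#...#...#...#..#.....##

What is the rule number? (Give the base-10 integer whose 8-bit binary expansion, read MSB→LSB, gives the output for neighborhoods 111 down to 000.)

152

  [7] ### => #  t=0,i=0
  [6] ##. => .  t=0,i=6
  [5] #.# => .  t=0,i=21
  [4] #.. => #  t=0,i=7
  [3] .## => #  t=0,i=19
  [2] .#. => .  t=0,i=9
  [1] ..# => .  t=0,i=8
  [0] ... => .  t=0,i=11
  bits 10011000 = 152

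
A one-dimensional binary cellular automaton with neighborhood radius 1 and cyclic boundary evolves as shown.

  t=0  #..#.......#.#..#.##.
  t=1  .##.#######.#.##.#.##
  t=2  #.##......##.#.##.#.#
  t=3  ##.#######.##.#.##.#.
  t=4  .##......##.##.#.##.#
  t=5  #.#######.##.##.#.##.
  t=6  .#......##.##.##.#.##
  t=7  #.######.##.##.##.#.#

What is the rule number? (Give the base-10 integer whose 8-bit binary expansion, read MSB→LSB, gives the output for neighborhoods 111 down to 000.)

115

  ### -> .   bit 7 = 0  t=1,i=5
  ##. -> #   bit 6 = 1  t=0,i=19
  #.# -> #   bit 5 = 1  t=0,i=12
  #.. -> #   bit 4 = 1  t=0,i=1
  .## -> .   bit 3 = 0  t=0,i=18
  .#. -> .   bit 2 = 0  t=0,i=0
  ..# -> #   bit 1 = 1  t=0,i=2
  ... -> #   bit 0 = 1  t=0,i=5
  bits 01110011 = 115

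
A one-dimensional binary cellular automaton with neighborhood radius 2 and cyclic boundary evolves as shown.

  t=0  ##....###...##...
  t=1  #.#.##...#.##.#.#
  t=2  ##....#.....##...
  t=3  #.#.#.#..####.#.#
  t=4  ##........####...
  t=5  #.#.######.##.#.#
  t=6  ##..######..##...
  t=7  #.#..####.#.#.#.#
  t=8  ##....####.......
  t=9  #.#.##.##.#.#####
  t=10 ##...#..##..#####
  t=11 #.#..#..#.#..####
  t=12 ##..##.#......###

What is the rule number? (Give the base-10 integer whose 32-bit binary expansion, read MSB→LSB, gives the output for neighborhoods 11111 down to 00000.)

3884228699

  nb #####: next=#  (t=5,i=6, bit31=1)
  nb ####.: next=#  (t=3,i=11, bit30=1)
  nb ###.#: next=#  (t=3,i=12, bit29=1)
  nb ###..: next=.  (t=0,i=8, bit28=0)
  nb ##.##: next=.  (t=5,i=10, bit27=0)
  nb ##.#.: next=#  (t=1,i=1, bit26=1)
  nb ##..#: next=#  (t=6,i=2, bit25=1)
  nb ##...: next=#  (t=0,i=2, bit24=1)
  nb #.###: next=#  (t=5,i=4, bit23=1)
  nb #.##.: next=.  (t=1,i=4, bit22=0)
  nb #.#.#: next=.  (t=1,i=2, bit21=0)
  nb #.#..: next=.  (t=3,i=6, bit20=0)
  nb #..##: next=.  (t=3,i=8, bit19=0)
  nb #..#.: next=#  (t=11,i=4, bit18=1)
  nb #...#: next=.  (t=0,i=10, bit17=0)
  nb #....: next=.  (t=0,i=3, bit16=0)
  nb .####: next=#  (t=3,i=10, bit15=1)
  nb .###.: next=.  (t=0,i=7, bit14=0)
  nb .##.#: next=#  (t=1,i=0, bit13=1)
  nb .##..: next=.  (t=0,i=1, bit12=0)
  nb .#.##: next=.  (t=1,i=3, bit11=0)
  nb .#.#.: next=.  (t=3,i=3, bit10=0)
  nb .#..#: next=.  (t=3,i=7, bit9=0)
  nb .#...: next=.  (t=2,i=7, bit8=0)
  nb ..###: next=.  (t=0,i=6, bit7=0)
  nb ..##.: next=#  (t=0,i=0, bit6=1)
  nb ..#.#: next=.  (t=1,i=9, bit5=0)
  nb ..#..: next=#  (t=2,i=6, bit4=1)
  nb ...##: next=#  (t=0,i=5, bit3=1)
  nb ...#.: next=.  (t=1,i=8, bit2=0)
  nb ....#: next=#  (t=0,i=4, bit1=1)
  nb .....: next=#  (t=2,i=9, bit0=1)
  bits 11100111100001001010000001011011 = 3884228699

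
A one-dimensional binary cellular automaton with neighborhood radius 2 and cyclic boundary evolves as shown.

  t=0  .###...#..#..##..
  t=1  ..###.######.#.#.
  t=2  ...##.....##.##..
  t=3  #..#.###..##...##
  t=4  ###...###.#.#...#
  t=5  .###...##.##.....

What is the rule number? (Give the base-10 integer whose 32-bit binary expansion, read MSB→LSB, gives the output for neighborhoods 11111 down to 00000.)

1931830869

  [31] ##### => .  t=1,i=8
  [30] ####. => #  t=1,i=10
  [29] ###.# => #  t=1,i=4
  [28] ###.. => #  t=0,i=3
  [27] ##.## => .  t=1,i=5
  [26] ##.#. => .  t=1,i=12
  [25] ##..# => #  t=3,i=1
  [24] ##... => #  t=0,i=4
  [23] #.### => .  t=1,i=6
  [22] #.##. => .  t=2,i=13
  [21] #.#.# => #  t=1,i=13
  [20] #.#.. => .  t=1,i=15
  [19] #..## => .  t=0,i=12
  [18] #..#. => #  t=0,i=9
  [17] #...# => .  t=0,i=5
  [16] #.... => #  t=2,i=6
  [15] .#### => .  t=1,i=7
  [14] .###. => #  t=0,i=2
  [13] .##.# => #  t=2,i=11
  [12] .##.. => .  t=0,i=14
  [11] .#.## => .  t=3,i=4
  [10] .#.#. => #  t=1,i=14
  [9] .#..# => #  t=0,i=8
  [8] .#... => .  t=1,i=16
  [7] ..### => .  t=0,i=1
  [6] ..##. => #  t=0,i=13
  [5] ..#.# => .  t=3,i=3
  [4] ..#.. => #  t=0,i=7
  [3] ...## => .  t=0,i=0
  [2] ...#. => #  t=0,i=6
  [1] ....# => .  t=2,i=1
  [0] ..... => #  t=2,i=0
  bits 01110011001001010110011001010101 = 1931830869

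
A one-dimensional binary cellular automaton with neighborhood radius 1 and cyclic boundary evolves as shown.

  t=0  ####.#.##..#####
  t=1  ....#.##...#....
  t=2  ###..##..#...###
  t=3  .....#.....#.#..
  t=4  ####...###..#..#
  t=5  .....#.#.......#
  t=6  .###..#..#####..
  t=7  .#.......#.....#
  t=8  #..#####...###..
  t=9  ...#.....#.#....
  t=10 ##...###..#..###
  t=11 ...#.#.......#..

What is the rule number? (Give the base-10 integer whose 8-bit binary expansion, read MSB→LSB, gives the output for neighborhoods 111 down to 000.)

41

  ###|.  b7=0 t=0,i=0
  ##.|.  b6=0 t=0,i=3
  #.#|#  b5=1 t=0,i=4
  #..|.  b4=0 t=0,i=9
  .##|#  b3=1 t=0,i=7
  .#.|.  b2=0 t=0,i=5
  ..#|.  b1=0 t=0,i=10
  ...|#  b0=1 t=1,i=0
  bits 00101001 = 41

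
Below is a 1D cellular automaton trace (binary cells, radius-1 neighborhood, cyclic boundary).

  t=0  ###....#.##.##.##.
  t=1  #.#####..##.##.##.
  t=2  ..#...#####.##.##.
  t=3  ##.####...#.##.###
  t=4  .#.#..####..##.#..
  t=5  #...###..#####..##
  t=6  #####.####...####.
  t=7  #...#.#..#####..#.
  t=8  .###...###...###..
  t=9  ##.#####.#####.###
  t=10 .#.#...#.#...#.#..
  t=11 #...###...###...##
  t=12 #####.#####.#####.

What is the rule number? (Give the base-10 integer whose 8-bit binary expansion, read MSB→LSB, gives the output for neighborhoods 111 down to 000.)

  nb ###: next=.  (t=0,i=1, bit7=0)
  nb ##.: next=#  (t=0,i=2, bit6=1)
  nb #.#: next=.  (t=0,i=8, bit5=0)
  nb #..: next=#  (t=0,i=3, bit4=1)
  nb .##: next=#  (t=0,i=0, bit3=1)
  nb .#.: next=.  (t=0,i=7, bit2=0)
  nb ..#: next=#  (t=0,i=6, bit1=1)
  nb ...: next=#  (t=0,i=4, bit0=1)
  bits 01011011 = 91

91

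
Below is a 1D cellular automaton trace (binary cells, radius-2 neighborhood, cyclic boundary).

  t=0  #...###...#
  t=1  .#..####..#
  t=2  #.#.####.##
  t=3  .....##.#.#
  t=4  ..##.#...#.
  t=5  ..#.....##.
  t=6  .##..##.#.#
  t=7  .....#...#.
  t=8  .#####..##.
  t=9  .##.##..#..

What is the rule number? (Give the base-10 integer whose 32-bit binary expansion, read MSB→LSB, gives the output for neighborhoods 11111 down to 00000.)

  ##### -> .   bit 31 = 0  t=8,i=3
  ####. -> #   bit 30 = 1  t=1,i=6
  ###.# -> .   bit 29 = 0  t=2,i=0
  ###.. -> #   bit 28 = 1  t=0,i=6
  ##.## -> #   bit 27 = 1  t=2,i=8
  ##.#. -> .   bit 26 = 0  t=2,i=1
  ##..# -> .   bit 25 = 0  t=1,i=8
  ##... -> #   bit 24 = 1  t=0,i=1
  #.### -> .   bit 23 = 0  t=2,i=4
  #.##. -> .   bit 22 = 0  t=6,i=1
  #.#.# -> .   bit 21 = 0  t=2,i=2
  #.#.. -> .   bit 20 = 0  t=1,i=1
  #..## -> .   bit 19 = 0  t=1,i=3
  #..#. -> #   bit 18 = 1  t=1,i=9
  #...# -> .   bit 17 = 0  t=0,i=2
  #.... -> .   bit 16 = 0  t=3,i=1
  .#### -> #   bit 15 = 1  t=1,i=5
  .###. -> #   bit 14 = 1  t=0,i=5
  .##.# -> .   bit 13 = 0  t=3,i=6
  .##.. -> .   bit 12 = 0  t=0,i=0
  .#.## -> .   bit 11 = 0  t=2,i=3
  .#.#. -> #   bit 10 = 1  t=1,i=0
  .#..# -> #   bit 9 = 1  t=1,i=2
  .#... -> .   bit 8 = 0  t=3,i=0
  ..### -> #   bit 7 = 1  t=0,i=4
  ..##. -> #   bit 6 = 1  t=0,i=10
  ..#.# -> #   bit 5 = 1  t=1,i=10
  ..#.. -> #   bit 4 = 1  t=4,i=9
  ...## -> .   bit 3 = 0  t=0,i=3
  ...#. -> #   bit 2 = 1  t=4,i=8
  ....# -> #   bit 1 = 1  t=3,i=3
  ..... -> #   bit 0 = 1  t=3,i=2
  bits 01011001000001001100011011110111 = 1493485303

1493485303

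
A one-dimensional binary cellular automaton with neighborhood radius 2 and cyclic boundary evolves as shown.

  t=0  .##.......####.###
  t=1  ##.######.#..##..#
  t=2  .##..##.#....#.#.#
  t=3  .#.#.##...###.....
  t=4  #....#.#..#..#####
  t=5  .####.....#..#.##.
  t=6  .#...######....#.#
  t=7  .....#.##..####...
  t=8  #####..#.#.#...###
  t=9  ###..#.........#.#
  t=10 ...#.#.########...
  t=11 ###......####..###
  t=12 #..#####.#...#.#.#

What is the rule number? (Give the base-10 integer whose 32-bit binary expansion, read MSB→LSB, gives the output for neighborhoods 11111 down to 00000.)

  #####|#  b31=1 t=1,i=5
  ####.|.  b30=0 t=0,i=12
  ###.#|#  b29=1 t=0,i=13
  ###..|.  b28=0 t=3,i=12
  ##.##|#  b27=1 t=0,i=0
  ##.#.|.  b26=0 t=1,i=9
  ##..#|#  b25=1 t=1,i=15
  ##...|#  b24=1 t=0,i=3
  #.###|.  b23=0 t=0,i=15
  #.##.|#  b22=1 t=0,i=1
  #.#.#|.  b21=0 t=2,i=15
  #.#..|.  b20=0 t=1,i=10
  #..##|.  b19=0 t=1,i=12
  #..#.|.  b18=0 t=4,i=9
  #...#|.  b17=0 t=3,i=8
  #....|#  b16=1 t=0,i=4
  .####|.  b15=0 t=0,i=11
  .###.|.  b14=0 t=0,i=16
  .##.#|#  b13=1 t=2,i=6
  .##..|.  b12=0 t=0,i=2
  .#.##|.  b11=0 t=2,i=0
  .#.#.|.  b10=0 t=2,i=14
  .#..#|.  b9=0 t=1,i=11
  .#...|.  b8=0 t=2,i=9
  ..###|#  b7=1 t=0,i=10
  ..##.|#  b6=1 t=1,i=13
  ..#.#|.  b5=0 t=2,i=13
  ..#..|#  b4=1 t=4,i=10
  ...##|.  b3=0 t=0,i=9
  ...#.|#  b2=1 t=2,i=12
  ....#|#  b1=1 t=0,i=8
  .....|#  b0=1 t=0,i=5
  bits 10101011010000010010000011010111 = 2873172183

2873172183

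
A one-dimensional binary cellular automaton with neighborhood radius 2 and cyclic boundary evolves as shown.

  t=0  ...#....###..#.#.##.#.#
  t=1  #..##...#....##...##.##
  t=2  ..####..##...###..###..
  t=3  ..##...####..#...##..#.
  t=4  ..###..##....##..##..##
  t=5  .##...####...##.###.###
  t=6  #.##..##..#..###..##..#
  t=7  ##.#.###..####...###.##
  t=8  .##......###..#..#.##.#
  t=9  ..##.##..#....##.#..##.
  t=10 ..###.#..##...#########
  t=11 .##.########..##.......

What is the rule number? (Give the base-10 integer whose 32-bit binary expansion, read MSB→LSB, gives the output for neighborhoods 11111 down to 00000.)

  nb #####: next=.  (t=10,i=16, bit31=0)
  nb ####.: next=.  (t=2,i=4, bit30=0)
  nb ###.#: next=#  (t=5,i=18, bit29=1)
  nb ###..: next=.  (t=0,i=10, bit28=0)
  nb ##.##: next=#  (t=1,i=20, bit27=1)
  nb ##.#.: next=#  (t=0,i=19, bit26=1)
  nb ##..#: next=.  (t=0,i=11, bit25=0)
  nb ##...: next=#  (t=1,i=5, bit24=1)
  nb #.###: next=.  (t=1,i=21, bit23=0)
  nb #.##.: next=.  (t=0,i=17, bit22=0)
  nb #.#.#: next=.  (t=0,i=15, bit21=0)
  nb #.#..: next=#  (t=0,i=22, bit20=1)
  nb #..##: next=#  (t=1,i=2, bit19=1)
  nb #..#.: next=.  (t=0,i=12, bit18=0)
  nb #...#: next=.  (t=0,i=1, bit17=0)
  nb #....: next=.  (t=0,i=5, bit16=0)
  nb .####: next=#  (t=2,i=3, bit15=1)
  nb .###.: next=.  (t=0,i=9, bit14=0)
  nb .##.#: next=#  (t=0,i=18, bit13=1)
  nb .##..: next=#  (t=1,i=4, bit12=1)
  nb .#.##: next=.  (t=0,i=16, bit11=0)
  nb .#.#.: next=#  (t=0,i=14, bit10=1)
  nb .#..#: next=#  (t=6,i=11, bit9=1)
  nb .#...: next=#  (t=0,i=0, bit8=1)
  nb ..###: next=#  (t=0,i=8, bit7=1)
  nb ..##.: next=#  (t=1,i=3, bit6=1)
  nb ..#.#: next=#  (t=0,i=13, bit5=1)
  nb ..#..: next=#  (t=0,i=3, bit4=1)
  nb ...##: next=.  (t=0,i=7, bit3=0)
  nb ...#.: next=.  (t=0,i=2, bit2=0)
  nb ....#: next=.  (t=0,i=6, bit1=0)
  nb .....: next=#  (t=8,i=5, bit0=1)
  bits 00101101000110001011011111110001 = 756594673

756594673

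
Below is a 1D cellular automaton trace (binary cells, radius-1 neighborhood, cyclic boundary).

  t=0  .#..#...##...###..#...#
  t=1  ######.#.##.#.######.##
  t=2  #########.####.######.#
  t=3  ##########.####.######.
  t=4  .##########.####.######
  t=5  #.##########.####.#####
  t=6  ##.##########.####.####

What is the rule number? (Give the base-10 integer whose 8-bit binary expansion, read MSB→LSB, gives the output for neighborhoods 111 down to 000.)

246

  ### -> #   bit 7 = 1  t=0,i=14
  ##. -> #   bit 6 = 1  t=0,i=9
  #.# -> #   bit 5 = 1  t=0,i=0
  #.. -> #   bit 4 = 1  t=0,i=2
  .## -> .   bit 3 = 0  t=0,i=8
  .#. -> #   bit 2 = 1  t=0,i=1
  ..# -> #   bit 1 = 1  t=0,i=3
  ... -> .   bit 0 = 0  t=0,i=6
  bits 11110110 = 246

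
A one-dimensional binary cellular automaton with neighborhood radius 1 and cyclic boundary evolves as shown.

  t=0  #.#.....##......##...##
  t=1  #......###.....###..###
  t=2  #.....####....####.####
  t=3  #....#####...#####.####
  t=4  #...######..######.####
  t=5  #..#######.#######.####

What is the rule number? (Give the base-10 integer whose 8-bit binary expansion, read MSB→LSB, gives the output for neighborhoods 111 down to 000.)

  ### -> #   bit 7 = 1  t=0,i=22
  ##. -> #   bit 6 = 1  t=0,i=0
  #.# -> .   bit 5 = 0  t=0,i=1
  #.. -> .   bit 4 = 0  t=0,i=3
  .## -> #   bit 3 = 1  t=0,i=8
  .#. -> .   bit 2 = 0  t=0,i=2
  ..# -> #   bit 1 = 1  t=0,i=7
  ... -> .   bit 0 = 0  t=0,i=4
  bits 11001010 = 202

202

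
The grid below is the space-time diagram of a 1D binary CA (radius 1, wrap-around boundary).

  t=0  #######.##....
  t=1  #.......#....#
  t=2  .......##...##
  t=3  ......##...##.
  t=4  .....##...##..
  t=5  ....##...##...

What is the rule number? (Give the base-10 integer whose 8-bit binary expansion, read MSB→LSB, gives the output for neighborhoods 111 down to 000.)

  ### -> .   bit 7 = 0  t=0,i=1
  ##. -> .   bit 6 = 0  t=0,i=6
  #.# -> .   bit 5 = 0  t=0,i=7
  #.. -> .   bit 4 = 0  t=0,i=10
  .## -> #   bit 3 = 1  t=0,i=0
  .#. -> #   bit 2 = 1  t=1,i=8
  ..# -> #   bit 1 = 1  t=0,i=13
  ... -> .   bit 0 = 0  t=0,i=11
  bits 00001110 = 14

14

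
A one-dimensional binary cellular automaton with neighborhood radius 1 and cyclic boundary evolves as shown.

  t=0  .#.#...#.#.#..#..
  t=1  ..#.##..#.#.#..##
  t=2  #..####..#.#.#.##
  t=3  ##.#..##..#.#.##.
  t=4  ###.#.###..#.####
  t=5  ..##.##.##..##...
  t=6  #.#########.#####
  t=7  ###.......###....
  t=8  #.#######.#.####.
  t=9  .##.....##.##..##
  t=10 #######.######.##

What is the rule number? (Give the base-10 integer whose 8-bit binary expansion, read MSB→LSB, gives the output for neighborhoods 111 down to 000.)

121

  nb ###: next=.  (t=2,i=4, bit7=0)
  nb ##.: next=#  (t=1,i=5, bit6=1)
  nb #.#: next=#  (t=0,i=2, bit5=1)
  nb #..: next=#  (t=0,i=4, bit4=1)
  nb .##: next=#  (t=1,i=4, bit3=1)
  nb .#.: next=.  (t=0,i=1, bit2=0)
  nb ..#: next=.  (t=0,i=0, bit1=0)
  nb ...: next=#  (t=0,i=5, bit0=1)
  bits 01111001 = 121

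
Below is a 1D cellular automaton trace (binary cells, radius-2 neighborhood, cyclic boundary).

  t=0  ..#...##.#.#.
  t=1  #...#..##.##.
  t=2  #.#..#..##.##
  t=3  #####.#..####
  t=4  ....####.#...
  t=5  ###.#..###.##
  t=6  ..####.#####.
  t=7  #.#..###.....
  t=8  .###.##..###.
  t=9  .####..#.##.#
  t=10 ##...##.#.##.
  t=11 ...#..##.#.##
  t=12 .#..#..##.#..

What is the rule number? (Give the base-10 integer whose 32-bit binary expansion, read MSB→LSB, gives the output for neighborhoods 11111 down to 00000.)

  [31] ##### => .  t=3,i=0
  [30] ####. => .  t=3,i=3
  [29] ###.# => #  t=2,i=0
  [28] ###.. => .  t=6,i=11
  [27] ##.## => #  t=1,i=9
  [26] ##.#. => #  t=0,i=8
  [25] ##..# => #  t=8,i=7
  [24] ##... => .  t=6,i=12
  [23] #.### => #  t=2,i=11
  [22] #.##. => .  t=1,i=10
  [21] #.#.# => .  t=0,i=9
  [20] #.#.. => #  t=0,i=11
  [19] #..## => .  t=1,i=6
  [18] #..#. => #  t=2,i=4
  [17] #...# => #  t=0,i=0
  [16] #.... => #  t=4,i=11
  [15] .#### => .  t=3,i=10
  [14] .###. => #  t=2,i=12
  [13] .##.# => #  t=0,i=7
  [12] .##.. => .  t=8,i=6
  [11] .#.## => #  t=9,i=0
  [10] .#.#. => #  t=0,i=10
  [9] .#..# => #  t=1,i=5
  [8] .#... => .  t=0,i=3
  [7] ..### => #  t=3,i=9
  [6] ..##. => .  t=0,i=6
  [5] ..#.# => .  t=7,i=0
  [4] ..#.. => .  t=0,i=2
  [3] ...## => .  t=0,i=5
  [2] ...#. => .  t=0,i=1
  [1] ....# => #  t=4,i=2
  [0] ..... => #  t=4,i=0
  bits 00101110100101110110111010000011 = 781676163

781676163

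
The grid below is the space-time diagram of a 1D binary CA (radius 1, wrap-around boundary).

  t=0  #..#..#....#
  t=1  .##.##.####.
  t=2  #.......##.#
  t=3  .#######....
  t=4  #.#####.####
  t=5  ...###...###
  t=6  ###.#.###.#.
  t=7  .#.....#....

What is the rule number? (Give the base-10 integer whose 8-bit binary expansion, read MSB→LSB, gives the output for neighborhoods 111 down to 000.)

  ###|#  b7=1 t=1,i=8
  ##.|.  b6=0 t=0,i=0
  #.#|.  b5=0 t=1,i=3
  #..|#  b4=1 t=0,i=1
  .##|.  b3=0 t=0,i=11
  .#.|.  b2=0 t=0,i=3
  ..#|#  b1=1 t=0,i=2
  ...|#  b0=1 t=0,i=8
  bits 10010011 = 147

147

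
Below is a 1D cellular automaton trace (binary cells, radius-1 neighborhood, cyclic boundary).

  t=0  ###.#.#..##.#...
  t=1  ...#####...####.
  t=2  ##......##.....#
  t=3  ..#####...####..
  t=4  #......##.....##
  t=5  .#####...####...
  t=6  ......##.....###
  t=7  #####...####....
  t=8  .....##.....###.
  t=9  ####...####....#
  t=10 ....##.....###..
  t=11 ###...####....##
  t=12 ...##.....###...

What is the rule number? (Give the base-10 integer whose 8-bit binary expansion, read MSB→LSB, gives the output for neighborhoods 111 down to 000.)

53

  ###|.  b7=0 t=0,i=1
  ##.|.  b6=0 t=0,i=2
  #.#|#  b5=1 t=0,i=3
  #..|#  b4=1 t=0,i=7
  .##|.  b3=0 t=0,i=0
  .#.|#  b2=1 t=0,i=4
  ..#|.  b1=0 t=0,i=8
  ...|#  b0=1 t=0,i=14
  bits 00110101 = 53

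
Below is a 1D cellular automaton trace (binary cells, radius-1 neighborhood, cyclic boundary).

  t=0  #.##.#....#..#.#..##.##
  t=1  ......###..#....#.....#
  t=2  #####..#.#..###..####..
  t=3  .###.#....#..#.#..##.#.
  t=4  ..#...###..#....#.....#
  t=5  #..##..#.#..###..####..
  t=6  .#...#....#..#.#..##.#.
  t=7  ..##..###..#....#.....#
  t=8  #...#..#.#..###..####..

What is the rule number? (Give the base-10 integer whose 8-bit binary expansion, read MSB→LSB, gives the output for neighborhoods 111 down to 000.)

145

  ###|#  b7=1 t=0,i=22
  ##.|.  b6=0 t=0,i=0
  #.#|.  b5=0 t=0,i=1
  #..|#  b4=1 t=0,i=6
  .##|.  b3=0 t=0,i=2
  .#.|.  b2=0 t=0,i=5
  ..#|.  b1=0 t=0,i=9
  ...|#  b0=1 t=0,i=7
  bits 10010001 = 145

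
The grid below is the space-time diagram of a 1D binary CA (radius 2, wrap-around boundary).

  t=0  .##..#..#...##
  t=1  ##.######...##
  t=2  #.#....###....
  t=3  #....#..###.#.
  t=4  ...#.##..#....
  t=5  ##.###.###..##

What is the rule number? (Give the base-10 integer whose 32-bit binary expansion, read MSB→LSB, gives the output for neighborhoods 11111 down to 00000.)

1531210355

  #####|.  b31=0 t=1,i=5
  ####.|#  b30=1 t=1,i=0
  ###.#|.  b29=0 t=1,i=1
  ###..|#  b28=1 t=1,i=8
  ##.##|#  b27=1 t=0,i=0
  ##.#.|.  b26=0 t=3,i=11
  ##..#|#  b25=1 t=0,i=3
  ##...|#  b24=1 t=1,i=9
  #.###|.  b23=0 t=1,i=3
  #.##.|#  b22=1 t=0,i=1
  #.#.#|.  b21=0 t=3,i=12
  #.#..|.  b20=0 t=2,i=2
  #..##|.  b19=0 t=3,i=7
  #..#.|#  b18=1 t=0,i=4
  #...#|.  b17=0 t=0,i=10
  #....|.  b16=0 t=2,i=4
  .####|.  b15=0 t=1,i=4
  .###.|#  b14=1 t=2,i=8
  .##.#|#  b13=1 t=0,i=13
  .##..|.  b12=0 t=0,i=2
  .#.##|#  b11=1 t=4,i=4
  .#.#.|.  b10=0 t=2,i=1
  .#..#|#  b9=1 t=0,i=6
  .#...|.  b8=0 t=0,i=9
  ..###|.  b7=0 t=1,i=12
  ..##.|#  b6=1 t=0,i=12
  ..#.#|#  b5=1 t=2,i=0
  ..#..|#  b4=1 t=0,i=5
  ...##|.  b3=0 t=0,i=11
  ...#.|.  b2=0 t=2,i=13
  ....#|#  b1=1 t=2,i=5
  .....|#  b0=1 t=4,i=0
  bits 01011011010001000110101001110011 = 1531210355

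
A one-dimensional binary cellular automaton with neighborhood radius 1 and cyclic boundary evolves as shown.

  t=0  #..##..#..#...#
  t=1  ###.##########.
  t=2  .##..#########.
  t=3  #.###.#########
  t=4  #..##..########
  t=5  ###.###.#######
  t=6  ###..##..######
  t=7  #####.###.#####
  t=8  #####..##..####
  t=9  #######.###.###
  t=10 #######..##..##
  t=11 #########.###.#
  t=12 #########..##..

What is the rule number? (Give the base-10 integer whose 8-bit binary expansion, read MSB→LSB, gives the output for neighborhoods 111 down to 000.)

  [7] ### => #  t=1,i=1
  [6] ##. => #  t=0,i=0
  [5] #.# => .  t=1,i=3
  [4] #.. => #  t=0,i=1
  [3] .## => .  t=0,i=3
  [2] .#. => #  t=0,i=7
  [1] ..# => #  t=0,i=2
  [0] ... => #  t=0,i=12
  bits 11010111 = 215

215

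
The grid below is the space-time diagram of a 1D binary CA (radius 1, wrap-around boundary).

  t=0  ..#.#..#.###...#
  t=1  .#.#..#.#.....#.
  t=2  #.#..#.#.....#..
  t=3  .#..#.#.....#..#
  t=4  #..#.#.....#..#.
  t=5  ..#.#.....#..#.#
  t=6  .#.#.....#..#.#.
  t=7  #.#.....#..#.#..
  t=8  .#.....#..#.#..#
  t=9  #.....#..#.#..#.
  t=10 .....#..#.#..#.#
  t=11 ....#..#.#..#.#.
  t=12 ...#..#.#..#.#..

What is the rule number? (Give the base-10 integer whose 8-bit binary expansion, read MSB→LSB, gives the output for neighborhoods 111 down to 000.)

34

  ### -> .   bit 7 = 0  t=0,i=10
  ##. -> .   bit 6 = 0  t=0,i=11
  #.# -> #   bit 5 = 1  t=0,i=3
  #.. -> .   bit 4 = 0  t=0,i=0
  .## -> .   bit 3 = 0  t=0,i=9
  .#. -> .   bit 2 = 0  t=0,i=2
  ..# -> #   bit 1 = 1  t=0,i=1
  ... -> .   bit 0 = 0  t=0,i=13
  bits 00100010 = 34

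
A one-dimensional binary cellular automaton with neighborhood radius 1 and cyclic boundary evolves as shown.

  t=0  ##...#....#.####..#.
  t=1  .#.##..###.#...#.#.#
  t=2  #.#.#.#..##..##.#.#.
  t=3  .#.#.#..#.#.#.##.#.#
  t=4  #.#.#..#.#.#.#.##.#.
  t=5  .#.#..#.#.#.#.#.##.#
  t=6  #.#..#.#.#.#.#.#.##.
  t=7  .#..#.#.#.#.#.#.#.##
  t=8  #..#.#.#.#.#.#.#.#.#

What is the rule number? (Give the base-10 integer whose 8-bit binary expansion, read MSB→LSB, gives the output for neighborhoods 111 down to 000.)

99

  ###|.  b7=0 t=0,i=13
  ##.|#  b6=1 t=0,i=1
  #.#|#  b5=1 t=0,i=11
  #..|.  b4=0 t=0,i=2
  .##|.  b3=0 t=0,i=0
  .#.|.  b2=0 t=0,i=5
  ..#|#  b1=1 t=0,i=4
  ...|#  b0=1 t=0,i=3
  bits 01100011 = 99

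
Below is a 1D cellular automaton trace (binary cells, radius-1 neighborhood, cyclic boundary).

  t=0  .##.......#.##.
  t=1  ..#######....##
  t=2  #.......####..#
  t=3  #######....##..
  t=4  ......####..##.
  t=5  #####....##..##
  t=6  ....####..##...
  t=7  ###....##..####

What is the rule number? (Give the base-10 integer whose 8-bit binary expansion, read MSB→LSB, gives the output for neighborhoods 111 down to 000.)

  nb ###: next=.  (t=1,i=3, bit7=0)
  nb ##.: next=#  (t=0,i=2, bit6=1)
  nb #.#: next=.  (t=0,i=11, bit5=0)
  nb #..: next=#  (t=0,i=3, bit4=1)
  nb .##: next=.  (t=0,i=1, bit3=0)
  nb .#.: next=.  (t=0,i=10, bit2=0)
  nb ..#: next=.  (t=0,i=0, bit1=0)
  nb ...: next=#  (t=0,i=4, bit0=1)
  bits 01010001 = 81

81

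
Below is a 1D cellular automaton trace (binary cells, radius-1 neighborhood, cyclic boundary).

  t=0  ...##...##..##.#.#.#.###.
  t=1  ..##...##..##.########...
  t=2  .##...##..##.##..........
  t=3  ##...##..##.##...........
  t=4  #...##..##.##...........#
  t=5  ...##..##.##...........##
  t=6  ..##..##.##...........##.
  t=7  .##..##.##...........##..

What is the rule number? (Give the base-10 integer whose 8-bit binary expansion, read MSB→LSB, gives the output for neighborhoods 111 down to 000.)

  ###|.  b7=0 t=0,i=22
  ##.|.  b6=0 t=0,i=4
  #.#|#  b5=1 t=0,i=14
  #..|.  b4=0 t=0,i=5
  .##|#  b3=1 t=0,i=3
  .#.|#  b2=1 t=0,i=15
  ..#|#  b1=1 t=0,i=2
  ...|.  b0=0 t=0,i=0
  bits 00101110 = 46

46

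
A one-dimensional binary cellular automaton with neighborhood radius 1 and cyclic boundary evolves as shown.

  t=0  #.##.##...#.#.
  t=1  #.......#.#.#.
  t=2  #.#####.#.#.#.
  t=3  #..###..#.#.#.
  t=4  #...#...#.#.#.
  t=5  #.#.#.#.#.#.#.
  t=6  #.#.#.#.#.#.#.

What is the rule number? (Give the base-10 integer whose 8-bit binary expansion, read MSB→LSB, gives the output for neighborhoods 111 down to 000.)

133

  [7] ### => #  t=2,i=3
  [6] ##. => .  t=0,i=3
  [5] #.# => .  t=0,i=1
  [4] #.. => .  t=0,i=7
  [3] .## => .  t=0,i=2
  [2] .#. => #  t=0,i=0
  [1] ..# => .  t=0,i=9
  [0] ... => #  t=0,i=8
  bits 10000101 = 133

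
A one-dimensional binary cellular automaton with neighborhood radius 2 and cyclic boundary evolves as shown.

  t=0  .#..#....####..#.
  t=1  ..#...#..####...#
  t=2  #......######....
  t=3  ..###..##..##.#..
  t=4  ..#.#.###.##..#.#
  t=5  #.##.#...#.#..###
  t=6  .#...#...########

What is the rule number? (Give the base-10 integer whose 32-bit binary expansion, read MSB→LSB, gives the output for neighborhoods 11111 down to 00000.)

  nb #####: next=.  (t=2,i=9, bit31=0)
  nb ####.: next=#  (t=0,i=11, bit30=1)
  nb ###.#: next=.  (t=4,i=8, bit29=0)
  nb ###..: next=#  (t=0,i=12, bit28=1)
  nb ##.##: next=#  (t=4,i=9, bit27=1)
  nb ##.#.: next=.  (t=3,i=13, bit26=0)
  nb ##..#: next=.  (t=0,i=13, bit25=0)
  nb ##...: next=.  (t=1,i=13, bit24=0)
  nb #.###: next=.  (t=4,i=6, bit23=0)
  nb #.##.: next=.  (t=4,i=10, bit22=0)
  nb #.#.#: next=.  (t=4,i=4, bit21=0)
  nb #.#..: next=#  (t=3,i=14, bit20=1)
  nb #..##: next=#  (t=1,i=8, bit19=1)
  nb #..#.: next=.  (t=0,i=0, bit18=0)
  nb #...#: next=.  (t=1,i=4, bit17=0)
  nb #....: next=#  (t=0,i=6, bit16=1)
  nb .####: next=#  (t=0,i=10, bit15=1)
  nb .###.: next=.  (t=3,i=3, bit14=0)
  nb .##.#: next=.  (t=3,i=12, bit13=0)
  nb .##..: next=#  (t=3,i=8, bit12=1)
  nb .#.##: next=#  (t=4,i=5, bit11=1)
  nb .#.#.: next=#  (t=4,i=3, bit10=1)
  nb .#..#: next=#  (t=0,i=2, bit9=1)
  nb .#...: next=.  (t=0,i=5, bit8=0)
  nb ..###: next=#  (t=0,i=9, bit7=1)
  nb ..##.: next=#  (t=3,i=7, bit6=1)
  nb ..#.#: next=#  (t=4,i=2, bit5=1)
  nb ..#..: next=.  (t=0,i=1, bit4=0)
  nb ...##: next=.  (t=0,i=8, bit3=0)
  nb ...#.: next=.  (t=1,i=5, bit2=0)
  nb ....#: next=.  (t=0,i=7, bit1=0)
  nb .....: next=#  (t=2,i=3, bit0=1)
  bits 01011000000110011001111011100001 = 1478074081

1478074081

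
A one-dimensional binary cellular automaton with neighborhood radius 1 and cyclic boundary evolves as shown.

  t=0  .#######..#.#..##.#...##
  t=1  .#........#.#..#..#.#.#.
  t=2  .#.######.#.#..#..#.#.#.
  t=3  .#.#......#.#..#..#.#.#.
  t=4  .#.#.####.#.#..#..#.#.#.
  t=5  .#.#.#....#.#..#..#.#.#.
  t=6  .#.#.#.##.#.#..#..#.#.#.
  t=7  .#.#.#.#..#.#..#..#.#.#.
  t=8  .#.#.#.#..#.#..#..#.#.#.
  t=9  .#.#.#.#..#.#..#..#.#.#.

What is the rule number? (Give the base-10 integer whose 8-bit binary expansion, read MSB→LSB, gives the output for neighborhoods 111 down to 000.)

  [7] ### => .  t=0,i=2
  [6] ##. => .  t=0,i=7
  [5] #.# => .  t=0,i=0
  [4] #.. => .  t=0,i=8
  [3] .## => #  t=0,i=1
  [2] .#. => #  t=0,i=10
  [1] ..# => .  t=0,i=9
  [0] ... => #  t=0,i=20
  bits 00001101 = 13

13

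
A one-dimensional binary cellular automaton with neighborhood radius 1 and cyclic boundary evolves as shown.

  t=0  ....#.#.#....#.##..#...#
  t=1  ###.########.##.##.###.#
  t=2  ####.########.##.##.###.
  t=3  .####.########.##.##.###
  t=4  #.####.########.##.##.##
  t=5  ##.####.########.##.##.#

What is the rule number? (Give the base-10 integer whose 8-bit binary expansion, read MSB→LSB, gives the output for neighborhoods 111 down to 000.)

245

  nb ###: next=#  (t=1,i=0, bit7=1)
  nb ##.: next=#  (t=0,i=16, bit6=1)
  nb #.#: next=#  (t=0,i=5, bit5=1)
  nb #..: next=#  (t=0,i=0, bit4=1)
  nb .##: next=.  (t=0,i=15, bit3=0)
  nb .#.: next=#  (t=0,i=4, bit2=1)
  nb ..#: next=.  (t=0,i=3, bit1=0)
  nb ...: next=#  (t=0,i=1, bit0=1)
  bits 11110101 = 245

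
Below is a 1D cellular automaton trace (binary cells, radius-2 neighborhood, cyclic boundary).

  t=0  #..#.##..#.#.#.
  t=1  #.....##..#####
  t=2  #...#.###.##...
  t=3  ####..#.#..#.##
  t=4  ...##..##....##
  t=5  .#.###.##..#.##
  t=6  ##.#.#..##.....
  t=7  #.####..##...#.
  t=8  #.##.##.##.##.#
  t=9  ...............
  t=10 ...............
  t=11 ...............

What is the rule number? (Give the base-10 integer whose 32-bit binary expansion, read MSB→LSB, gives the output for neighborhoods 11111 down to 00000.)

917673430

  ##### -> .   bit 31 = 0  t=1,i=12
  ####. -> .   bit 30 = 0  t=1,i=14
  ###.# -> #   bit 29 = 1  t=2,i=8
  ###.. -> #   bit 28 = 1  t=1,i=0
  ##.## -> .   bit 27 = 0  t=2,i=9
  ##.#. -> #   bit 26 = 1  t=5,i=0
  ##..# -> #   bit 25 = 1  t=0,i=7
  ##... -> .   bit 24 = 0  t=1,i=1
  #.### -> #   bit 23 = 1  t=2,i=6
  #.##. -> .   bit 22 = 0  t=0,i=5
  #.#.# -> #   bit 21 = 1  t=0,i=11
  #.#.. -> #   bit 20 = 1  t=0,i=0
  #..## -> .   bit 19 = 0  t=1,i=9
  #..#. -> .   bit 18 = 0  t=0,i=2
  #...# -> #   bit 17 = 1  t=2,i=2
  #.... -> .   bit 16 = 0  t=1,i=2
  .#### -> #   bit 15 = 1  t=1,i=11
  .###. -> .   bit 14 = 0  t=2,i=7
  .##.# -> .   bit 13 = 0  t=5,i=14
  .##.. -> #   bit 12 = 1  t=0,i=6
  .#.## -> .   bit 11 = 0  t=0,i=4
  .#.#. -> #   bit 10 = 1  t=0,i=10
  .#..# -> .   bit 9 = 0  t=0,i=1
  .#... -> #   bit 8 = 1  t=2,i=1
  ..### -> #   bit 7 = 1  t=1,i=10
  ..##. -> #   bit 6 = 1  t=1,i=6
  ..#.# -> .   bit 5 = 0  t=0,i=3
  ..#.. -> #   bit 4 = 1  t=2,i=0
  ...## -> .   bit 3 = 0  t=1,i=5
  ...#. -> #   bit 2 = 1  t=2,i=3
  ....# -> #   bit 1 = 1  t=1,i=4
  ..... -> .   bit 0 = 0  t=1,i=3
  bits 00110110101100101001010111010110 = 917673430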